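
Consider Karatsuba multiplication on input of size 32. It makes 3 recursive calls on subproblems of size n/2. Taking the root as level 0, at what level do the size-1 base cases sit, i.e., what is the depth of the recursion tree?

For divide and conquer with division factor 2:

Problem sizes at each level:
Level 0: 32
Level 1: 16
Level 2: 8
Level 3: 4
Level 4: 2
Level 5: 1

The root is level 0 and the size-1 base case is level 5 (the tree spans levels 0 through 5, i.e. 6 levels counting the root), so the depth is the number of divisions: log_2(32) = 5

The recursion tree depth is log_2(32) = 5. At each level, the problem size is divided by 2, so it takes 5 divisions to reduce to a base case of size 1. The algorithm makes 3 recursive calls at each level.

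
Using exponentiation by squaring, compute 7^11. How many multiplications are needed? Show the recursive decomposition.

Computing 7^11 by squaring (build up from 7^1; each line after the first costs one multiplication):

7^1 = 7
7^2 = (7^1)^2 = 7^2 = 49
7^4 = (7^2)^2 = 49^2 = 2401
7^5 = 7 * 7^4 = 7 * 2401 = 16807
7^10 = (7^5)^2 = 16807^2 = 282475249
7^11 = 7 * 7^10 = 7 * 282475249 = 1977326743

Result: 1977326743
Multiplications needed: 5 (5 lines after 7^1)

7^11 = 1977326743. Using exponentiation by squaring, this requires 5 multiplications. The key idea: if the exponent is even, square the half-power; if odd, multiply by the base once.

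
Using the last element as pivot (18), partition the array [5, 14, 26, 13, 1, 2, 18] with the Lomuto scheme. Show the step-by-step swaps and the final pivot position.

Lomuto partition with pivot = 18:

Initial array: [5, 14, 26, 13, 1, 2, 18]

arr[0]=5 <= 18: swap with position 0, array becomes [5, 14, 26, 13, 1, 2, 18]
arr[1]=14 <= 18: swap with position 1, array becomes [5, 14, 26, 13, 1, 2, 18]
arr[2]=26 > 18: no swap
arr[3]=13 <= 18: swap with position 2, array becomes [5, 14, 13, 26, 1, 2, 18]
arr[4]=1 <= 18: swap with position 3, array becomes [5, 14, 13, 1, 26, 2, 18]
arr[5]=2 <= 18: swap with position 4, array becomes [5, 14, 13, 1, 2, 26, 18]

Place pivot at position 5: [5, 14, 13, 1, 2, 18, 26]
Pivot position: 5

After partitioning with pivot 18, the array becomes [5, 14, 13, 1, 2, 18, 26]. The pivot is placed at index 5. All elements to the left of the pivot are <= 18, and all elements to the right are > 18.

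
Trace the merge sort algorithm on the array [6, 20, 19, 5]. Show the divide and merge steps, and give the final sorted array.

Merge sort trace:

Split: [6, 20, 19, 5] -> [6, 20] and [19, 5]
  Split: [6, 20] -> [6] and [20]
  Merge: [6] + [20] -> [6, 20]
  Split: [19, 5] -> [19] and [5]
  Merge: [19] + [5] -> [5, 19]
Merge: [6, 20] + [5, 19] -> [5, 6, 19, 20]

Final sorted array: [5, 6, 19, 20]

The merge sort proceeds by recursively splitting the array and merging sorted halves.
After all merges, the sorted array is [5, 6, 19, 20].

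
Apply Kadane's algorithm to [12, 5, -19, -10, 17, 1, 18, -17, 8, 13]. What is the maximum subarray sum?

Using Kadane's algorithm on [12, 5, -19, -10, 17, 1, 18, -17, 8, 13]:

Scanning through the array:
Position 1 (value 5): max_ending_here = 17, max_so_far = 17
Position 2 (value -19): max_ending_here = -2, max_so_far = 17
Position 3 (value -10): max_ending_here = -10, max_so_far = 17
Position 4 (value 17): max_ending_here = 17, max_so_far = 17
Position 5 (value 1): max_ending_here = 18, max_so_far = 18
Position 6 (value 18): max_ending_here = 36, max_so_far = 36
Position 7 (value -17): max_ending_here = 19, max_so_far = 36
Position 8 (value 8): max_ending_here = 27, max_so_far = 36
Position 9 (value 13): max_ending_here = 40, max_so_far = 40

Maximum subarray: [17, 1, 18, -17, 8, 13]
Maximum sum: 40

The maximum subarray is [17, 1, 18, -17, 8, 13] with sum 40. This subarray runs from index 4 to index 9.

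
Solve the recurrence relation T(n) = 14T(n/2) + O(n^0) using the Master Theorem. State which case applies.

Master Theorem for T(n) = 14T(n/2) + O(n^0):

a = 14, b = 2, c = 0
log_b(a) = log_2(14) = 3.8074

Case 1: c = 0 < log_2(14) = 3.8074
T(n) = O(n^(log_2 14))

For T(n) = 14T(n/2) + O(n^0): log_2(14) = 3.8074. This is Case 1 of the Master Theorem (c < log_b(a), work dominated by leaves), giving O(n^(log_2 14)).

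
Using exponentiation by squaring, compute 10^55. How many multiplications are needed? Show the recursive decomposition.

Computing 10^55 by squaring (build up from 10^1; each line after the first costs one multiplication):

10^1 = 10
10^2 = (10^1)^2 = 10^2 = 100
10^3 = 10 * 10^2 = 10 * 100 = 1000
10^6 = (10^3)^2 = 1000^2 = 1000000
10^12 = (10^6)^2 = 1000000^2 = 1000000000000
10^13 = 10 * 10^12 = 10 * 1000000000000 = 10000000000000
10^26 = (10^13)^2 = 10000000000000^2 = 100000000000000000000000000
10^27 = 10 * 10^26 = 10 * 100000000000000000000000000 = 1000000000000000000000000000
10^54 = (10^27)^2 = 1000000000000000000000000000^2 = 1000000000000000000000000000000000000000000000000000000
10^55 = 10 * 10^54 = 10 * 1000000000000000000000000000000000000000000000000000000 = 10000000000000000000000000000000000000000000000000000000

Result: 10000000000000000000000000000000000000000000000000000000
Multiplications needed: 9 (9 lines after 10^1)

10^55 = 10000000000000000000000000000000000000000000000000000000. Using exponentiation by squaring, this requires 9 multiplications. The key idea: if the exponent is even, square the half-power; if odd, multiply by the base once.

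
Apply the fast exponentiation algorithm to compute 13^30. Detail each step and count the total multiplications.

Computing 13^30 by squaring (build up from 13^1; each line after the first costs one multiplication):

13^1 = 13
13^2 = (13^1)^2 = 13^2 = 169
13^3 = 13 * 13^2 = 13 * 169 = 2197
13^6 = (13^3)^2 = 2197^2 = 4826809
13^7 = 13 * 13^6 = 13 * 4826809 = 62748517
13^14 = (13^7)^2 = 62748517^2 = 3937376385699289
13^15 = 13 * 13^14 = 13 * 3937376385699289 = 51185893014090757
13^30 = (13^15)^2 = 51185893014090757^2 = 2619995643649944960380551432833049

Result: 2619995643649944960380551432833049
Multiplications needed: 7 (7 lines after 13^1)

13^30 = 2619995643649944960380551432833049. Using exponentiation by squaring, this requires 7 multiplications. The key idea: if the exponent is even, square the half-power; if odd, multiply by the base once.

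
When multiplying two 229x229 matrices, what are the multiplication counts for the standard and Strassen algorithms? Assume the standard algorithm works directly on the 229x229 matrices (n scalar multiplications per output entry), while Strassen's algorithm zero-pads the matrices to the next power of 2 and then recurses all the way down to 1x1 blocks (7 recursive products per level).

Matrix multiplication for 229x229 matrices:

Strassen's algorithm requires power-of-2 dimensions. Pad 229x229 to 256x256 (next power of 2).

Standard algorithm: 229^3 = 12008989 multiplications
Strassen's algorithm: 7^(log2(256)) = 7^8 = 5764801 multiplications
Savings: 12008989 - 5764801 = 6244188 multiplications

Standard: 12008989 multiplications (229^3). Strassen: 5764801 multiplications (7^8, after padding to 256x256). Strassen reduces 8 recursive multiplications to 7 at each level.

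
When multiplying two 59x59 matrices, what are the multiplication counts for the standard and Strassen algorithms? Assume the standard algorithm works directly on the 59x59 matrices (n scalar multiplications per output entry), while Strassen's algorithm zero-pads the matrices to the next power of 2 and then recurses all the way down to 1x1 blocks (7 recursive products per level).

Matrix multiplication for 59x59 matrices:

Strassen's algorithm requires power-of-2 dimensions. Pad 59x59 to 64x64 (next power of 2).

Standard algorithm: 59^3 = 205379 multiplications
Strassen's algorithm: 7^(log2(64)) = 7^6 = 117649 multiplications
Savings: 205379 - 117649 = 87730 multiplications

Standard: 205379 multiplications (59^3). Strassen: 117649 multiplications (7^6, after padding to 64x64). Strassen reduces 8 recursive multiplications to 7 at each level.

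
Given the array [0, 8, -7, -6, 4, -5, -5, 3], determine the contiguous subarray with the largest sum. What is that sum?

Using Kadane's algorithm on [0, 8, -7, -6, 4, -5, -5, 3]:

Scanning through the array:
Position 1 (value 8): max_ending_here = 8, max_so_far = 8
Position 2 (value -7): max_ending_here = 1, max_so_far = 8
Position 3 (value -6): max_ending_here = -5, max_so_far = 8
Position 4 (value 4): max_ending_here = 4, max_so_far = 8
Position 5 (value -5): max_ending_here = -1, max_so_far = 8
Position 6 (value -5): max_ending_here = -5, max_so_far = 8
Position 7 (value 3): max_ending_here = 3, max_so_far = 8

Maximum subarray: [0, 8]
Maximum sum: 8

The maximum subarray is [0, 8] with sum 8. This subarray runs from index 0 to index 1.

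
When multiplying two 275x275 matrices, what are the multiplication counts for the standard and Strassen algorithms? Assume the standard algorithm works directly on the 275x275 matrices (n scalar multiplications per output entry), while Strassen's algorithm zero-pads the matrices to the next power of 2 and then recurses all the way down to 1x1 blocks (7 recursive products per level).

Matrix multiplication for 275x275 matrices:

Strassen's algorithm requires power-of-2 dimensions. Pad 275x275 to 512x512 (next power of 2).

Standard algorithm: 275^3 = 20796875 multiplications
Strassen's algorithm: 7^(log2(512)) = 7^9 = 40353607 multiplications
Difference: 20796875 - 40353607 = -19556732 (Strassen uses MORE here due to padding overhead — for small or just-over-power-of-2 n, padding can outweigh the per-level savings)

Standard: 20796875 multiplications (275^3). Strassen: 40353607 multiplications (7^9, after padding to 512x512). Strassen reduces 8 recursive multiplications to 7 at each level.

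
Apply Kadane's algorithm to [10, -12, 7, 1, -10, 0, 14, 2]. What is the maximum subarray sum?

Using Kadane's algorithm on [10, -12, 7, 1, -10, 0, 14, 2]:

Scanning through the array:
Position 1 (value -12): max_ending_here = -2, max_so_far = 10
Position 2 (value 7): max_ending_here = 7, max_so_far = 10
Position 3 (value 1): max_ending_here = 8, max_so_far = 10
Position 4 (value -10): max_ending_here = -2, max_so_far = 10
Position 5 (value 0): max_ending_here = 0, max_so_far = 10
Position 6 (value 14): max_ending_here = 14, max_so_far = 14
Position 7 (value 2): max_ending_here = 16, max_so_far = 16

Maximum subarray: [0, 14, 2]
Maximum sum: 16

The maximum subarray is [0, 14, 2] with sum 16. This subarray runs from index 5 to index 7.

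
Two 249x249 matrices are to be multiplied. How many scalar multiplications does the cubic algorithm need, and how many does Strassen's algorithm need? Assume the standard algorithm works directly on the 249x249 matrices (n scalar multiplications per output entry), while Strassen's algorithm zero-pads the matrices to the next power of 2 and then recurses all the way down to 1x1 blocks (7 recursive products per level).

Matrix multiplication for 249x249 matrices:

Strassen's algorithm requires power-of-2 dimensions. Pad 249x249 to 256x256 (next power of 2).

Standard algorithm: 249^3 = 15438249 multiplications
Strassen's algorithm: 7^(log2(256)) = 7^8 = 5764801 multiplications
Savings: 15438249 - 5764801 = 9673448 multiplications

Standard: 15438249 multiplications (249^3). Strassen: 5764801 multiplications (7^8, after padding to 256x256). Strassen reduces 8 recursive multiplications to 7 at each level.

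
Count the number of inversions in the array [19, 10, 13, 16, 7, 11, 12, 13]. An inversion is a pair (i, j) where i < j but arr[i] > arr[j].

Finding inversions in [19, 10, 13, 16, 7, 11, 12, 13]:

(0, 1): arr[0]=19 > arr[1]=10
(0, 2): arr[0]=19 > arr[2]=13
(0, 3): arr[0]=19 > arr[3]=16
(0, 4): arr[0]=19 > arr[4]=7
(0, 5): arr[0]=19 > arr[5]=11
(0, 6): arr[0]=19 > arr[6]=12
(0, 7): arr[0]=19 > arr[7]=13
(1, 4): arr[1]=10 > arr[4]=7
(2, 4): arr[2]=13 > arr[4]=7
(2, 5): arr[2]=13 > arr[5]=11
(2, 6): arr[2]=13 > arr[6]=12
(3, 4): arr[3]=16 > arr[4]=7
(3, 5): arr[3]=16 > arr[5]=11
(3, 6): arr[3]=16 > arr[6]=12
(3, 7): arr[3]=16 > arr[7]=13

Total inversions: 15

The array has 15 inversion(s): (0,1), (0,2), (0,3), (0,4), (0,5), (0,6), (0,7), (1,4), (2,4), (2,5), (2,6), (3,4), (3,5), (3,6), (3,7). Each pair (i,j) satisfies i < j and arr[i] > arr[j].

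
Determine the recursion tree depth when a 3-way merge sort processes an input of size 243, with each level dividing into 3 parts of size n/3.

For divide and conquer with division factor 3:

Problem sizes at each level:
Level 0: 243
Level 1: 81
Level 2: 27
Level 3: 9
Level 4: 3
Level 5: 1

The root is level 0 and the size-1 base case is level 5 (the tree spans levels 0 through 5, i.e. 6 levels counting the root), so the depth is the number of divisions: log_3(243) = 5

The recursion tree depth is log_3(243) = 5. At each level, the problem size is divided by 3, so it takes 5 divisions to reduce to a base case of size 1. The algorithm makes 3 recursive calls at each level.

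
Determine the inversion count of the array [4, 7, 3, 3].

Finding inversions in [4, 7, 3, 3]:

(0, 2): arr[0]=4 > arr[2]=3
(0, 3): arr[0]=4 > arr[3]=3
(1, 2): arr[1]=7 > arr[2]=3
(1, 3): arr[1]=7 > arr[3]=3

Total inversions: 4

The array has 4 inversion(s): (0,2), (0,3), (1,2), (1,3). Each pair (i,j) satisfies i < j and arr[i] > arr[j].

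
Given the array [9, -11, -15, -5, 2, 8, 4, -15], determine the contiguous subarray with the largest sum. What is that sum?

Using Kadane's algorithm on [9, -11, -15, -5, 2, 8, 4, -15]:

Scanning through the array:
Position 1 (value -11): max_ending_here = -2, max_so_far = 9
Position 2 (value -15): max_ending_here = -15, max_so_far = 9
Position 3 (value -5): max_ending_here = -5, max_so_far = 9
Position 4 (value 2): max_ending_here = 2, max_so_far = 9
Position 5 (value 8): max_ending_here = 10, max_so_far = 10
Position 6 (value 4): max_ending_here = 14, max_so_far = 14
Position 7 (value -15): max_ending_here = -1, max_so_far = 14

Maximum subarray: [2, 8, 4]
Maximum sum: 14

The maximum subarray is [2, 8, 4] with sum 14. This subarray runs from index 4 to index 6.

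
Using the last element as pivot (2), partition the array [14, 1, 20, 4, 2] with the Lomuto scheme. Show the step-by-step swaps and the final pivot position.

Lomuto partition with pivot = 2:

Initial array: [14, 1, 20, 4, 2]

arr[0]=14 > 2: no swap
arr[1]=1 <= 2: swap with position 0, array becomes [1, 14, 20, 4, 2]
arr[2]=20 > 2: no swap
arr[3]=4 > 2: no swap

Place pivot at position 1: [1, 2, 20, 4, 14]
Pivot position: 1

After partitioning with pivot 2, the array becomes [1, 2, 20, 4, 14]. The pivot is placed at index 1. All elements to the left of the pivot are <= 2, and all elements to the right are > 2.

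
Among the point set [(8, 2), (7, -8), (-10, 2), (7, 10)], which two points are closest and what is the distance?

Computing all pairwise distances among 4 points:

d((8, 2), (7, -8)) = 10.0499
d((8, 2), (-10, 2)) = 18.0
d((8, 2), (7, 10)) = 8.0623 <-- minimum
d((7, -8), (-10, 2)) = 19.7231
d((7, -8), (7, 10)) = 18.0
d((-10, 2), (7, 10)) = 18.7883

Closest pair: (8, 2) and (7, 10) with distance 8.0623

The closest pair is (8, 2) and (7, 10) with Euclidean distance 8.0623. For 4 points, brute-force pairwise comparison is shown above. For large n, the divide-and-conquer algorithm (sort by x, recurse on halves, check the dividing strip) achieves O(n log n).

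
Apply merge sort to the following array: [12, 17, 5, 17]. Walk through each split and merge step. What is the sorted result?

Merge sort trace:

Split: [12, 17, 5, 17] -> [12, 17] and [5, 17]
  Split: [12, 17] -> [12] and [17]
  Merge: [12] + [17] -> [12, 17]
  Split: [5, 17] -> [5] and [17]
  Merge: [5] + [17] -> [5, 17]
Merge: [12, 17] + [5, 17] -> [5, 12, 17, 17]

Final sorted array: [5, 12, 17, 17]

The merge sort proceeds by recursively splitting the array and merging sorted halves.
After all merges, the sorted array is [5, 12, 17, 17].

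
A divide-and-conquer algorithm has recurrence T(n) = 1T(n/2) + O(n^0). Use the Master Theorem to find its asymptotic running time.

Master Theorem for T(n) = 1T(n/2) + O(n^0):

a = 1, b = 2, c = 0
log_b(a) = log_2(1) = 0.0000

Case 2: c = 0 = log_2(1) = 0.0000
T(n) = O(n^0 log n) = O(log n)

For T(n) = 1T(n/2) + O(n^0): log_2(1) = 0.0000. This is Case 2 of the Master Theorem (c = log_b(a), equal work at all levels), giving O(log n).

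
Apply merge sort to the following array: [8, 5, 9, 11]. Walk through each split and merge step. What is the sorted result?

Merge sort trace:

Split: [8, 5, 9, 11] -> [8, 5] and [9, 11]
  Split: [8, 5] -> [8] and [5]
  Merge: [8] + [5] -> [5, 8]
  Split: [9, 11] -> [9] and [11]
  Merge: [9] + [11] -> [9, 11]
Merge: [5, 8] + [9, 11] -> [5, 8, 9, 11]

Final sorted array: [5, 8, 9, 11]

The merge sort proceeds by recursively splitting the array and merging sorted halves.
After all merges, the sorted array is [5, 8, 9, 11].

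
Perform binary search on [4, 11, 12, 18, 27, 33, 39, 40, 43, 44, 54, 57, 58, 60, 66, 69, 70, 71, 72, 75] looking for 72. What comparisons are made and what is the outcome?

Binary search for 72 in [4, 11, 12, 18, 27, 33, 39, 40, 43, 44, 54, 57, 58, 60, 66, 69, 70, 71, 72, 75]:

lo=0, hi=19, mid=9, arr[mid]=44 -> 44 < 72, search right half
lo=10, hi=19, mid=14, arr[mid]=66 -> 66 < 72, search right half
lo=15, hi=19, mid=17, arr[mid]=71 -> 71 < 72, search right half
lo=18, hi=19, mid=18, arr[mid]=72 -> Found target at index 18!

Binary search finds 72 at index 18 after 4 comparisons. The search repeatedly halves the search space by comparing with the middle element.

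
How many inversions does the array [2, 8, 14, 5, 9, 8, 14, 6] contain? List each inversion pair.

Finding inversions in [2, 8, 14, 5, 9, 8, 14, 6]:

(1, 3): arr[1]=8 > arr[3]=5
(1, 7): arr[1]=8 > arr[7]=6
(2, 3): arr[2]=14 > arr[3]=5
(2, 4): arr[2]=14 > arr[4]=9
(2, 5): arr[2]=14 > arr[5]=8
(2, 7): arr[2]=14 > arr[7]=6
(4, 5): arr[4]=9 > arr[5]=8
(4, 7): arr[4]=9 > arr[7]=6
(5, 7): arr[5]=8 > arr[7]=6
(6, 7): arr[6]=14 > arr[7]=6

Total inversions: 10

The array has 10 inversion(s): (1,3), (1,7), (2,3), (2,4), (2,5), (2,7), (4,5), (4,7), (5,7), (6,7). Each pair (i,j) satisfies i < j and arr[i] > arr[j].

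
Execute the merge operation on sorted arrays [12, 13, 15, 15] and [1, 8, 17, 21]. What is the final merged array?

Merging process:

Compare 12 vs 1: take 1 from right. Merged: [1]
Compare 12 vs 8: take 8 from right. Merged: [1, 8]
Compare 12 vs 17: take 12 from left. Merged: [1, 8, 12]
Compare 13 vs 17: take 13 from left. Merged: [1, 8, 12, 13]
Compare 15 vs 17: take 15 from left. Merged: [1, 8, 12, 13, 15]
Compare 15 vs 17: take 15 from left. Merged: [1, 8, 12, 13, 15, 15]
Append remaining from right: [17, 21]. Merged: [1, 8, 12, 13, 15, 15, 17, 21]

Final merged array: [1, 8, 12, 13, 15, 15, 17, 21]
Total comparisons: 6

The merged array is [1, 8, 12, 13, 15, 15, 17, 21], requiring 6 comparisons. The merge step runs in O(n) time where n is the total number of elements.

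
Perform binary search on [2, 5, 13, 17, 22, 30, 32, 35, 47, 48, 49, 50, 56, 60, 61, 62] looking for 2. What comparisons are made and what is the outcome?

Binary search for 2 in [2, 5, 13, 17, 22, 30, 32, 35, 47, 48, 49, 50, 56, 60, 61, 62]:

lo=0, hi=15, mid=7, arr[mid]=35 -> 35 > 2, search left half
lo=0, hi=6, mid=3, arr[mid]=17 -> 17 > 2, search left half
lo=0, hi=2, mid=1, arr[mid]=5 -> 5 > 2, search left half
lo=0, hi=0, mid=0, arr[mid]=2 -> Found target at index 0!

Binary search finds 2 at index 0 after 4 comparisons. The search repeatedly halves the search space by comparing with the middle element.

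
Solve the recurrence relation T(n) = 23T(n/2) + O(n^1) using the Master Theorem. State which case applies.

Master Theorem for T(n) = 23T(n/2) + O(n^1):

a = 23, b = 2, c = 1
log_b(a) = log_2(23) = 4.5236

Case 1: c = 1 < log_2(23) = 4.5236
T(n) = O(n^(log_2 23))

For T(n) = 23T(n/2) + O(n^1): log_2(23) = 4.5236. This is Case 1 of the Master Theorem (c < log_b(a), work dominated by leaves), giving O(n^(log_2 23)).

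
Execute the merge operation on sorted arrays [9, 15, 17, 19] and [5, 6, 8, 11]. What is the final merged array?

Merging process:

Compare 9 vs 5: take 5 from right. Merged: [5]
Compare 9 vs 6: take 6 from right. Merged: [5, 6]
Compare 9 vs 8: take 8 from right. Merged: [5, 6, 8]
Compare 9 vs 11: take 9 from left. Merged: [5, 6, 8, 9]
Compare 15 vs 11: take 11 from right. Merged: [5, 6, 8, 9, 11]
Append remaining from left: [15, 17, 19]. Merged: [5, 6, 8, 9, 11, 15, 17, 19]

Final merged array: [5, 6, 8, 9, 11, 15, 17, 19]
Total comparisons: 5

The merged array is [5, 6, 8, 9, 11, 15, 17, 19], requiring 5 comparisons. The merge step runs in O(n) time where n is the total number of elements.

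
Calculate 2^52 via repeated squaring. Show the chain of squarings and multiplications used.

Computing 2^52 by squaring (build up from 2^1; each line after the first costs one multiplication):

2^1 = 2
2^2 = (2^1)^2 = 2^2 = 4
2^3 = 2 * 2^2 = 2 * 4 = 8
2^6 = (2^3)^2 = 8^2 = 64
2^12 = (2^6)^2 = 64^2 = 4096
2^13 = 2 * 2^12 = 2 * 4096 = 8192
2^26 = (2^13)^2 = 8192^2 = 67108864
2^52 = (2^26)^2 = 67108864^2 = 4503599627370496

Result: 4503599627370496
Multiplications needed: 7 (7 lines after 2^1)

2^52 = 4503599627370496. Using exponentiation by squaring, this requires 7 multiplications. The key idea: if the exponent is even, square the half-power; if odd, multiply by the base once.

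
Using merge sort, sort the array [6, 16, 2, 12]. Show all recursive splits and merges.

Merge sort trace:

Split: [6, 16, 2, 12] -> [6, 16] and [2, 12]
  Split: [6, 16] -> [6] and [16]
  Merge: [6] + [16] -> [6, 16]
  Split: [2, 12] -> [2] and [12]
  Merge: [2] + [12] -> [2, 12]
Merge: [6, 16] + [2, 12] -> [2, 6, 12, 16]

Final sorted array: [2, 6, 12, 16]

The merge sort proceeds by recursively splitting the array and merging sorted halves.
After all merges, the sorted array is [2, 6, 12, 16].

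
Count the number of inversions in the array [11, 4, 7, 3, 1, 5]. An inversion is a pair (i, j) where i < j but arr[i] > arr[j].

Finding inversions in [11, 4, 7, 3, 1, 5]:

(0, 1): arr[0]=11 > arr[1]=4
(0, 2): arr[0]=11 > arr[2]=7
(0, 3): arr[0]=11 > arr[3]=3
(0, 4): arr[0]=11 > arr[4]=1
(0, 5): arr[0]=11 > arr[5]=5
(1, 3): arr[1]=4 > arr[3]=3
(1, 4): arr[1]=4 > arr[4]=1
(2, 3): arr[2]=7 > arr[3]=3
(2, 4): arr[2]=7 > arr[4]=1
(2, 5): arr[2]=7 > arr[5]=5
(3, 4): arr[3]=3 > arr[4]=1

Total inversions: 11

The array has 11 inversion(s): (0,1), (0,2), (0,3), (0,4), (0,5), (1,3), (1,4), (2,3), (2,4), (2,5), (3,4). Each pair (i,j) satisfies i < j and arr[i] > arr[j].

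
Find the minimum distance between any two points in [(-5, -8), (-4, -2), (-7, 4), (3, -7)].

Computing all pairwise distances among 4 points:

d((-5, -8), (-4, -2)) = 6.0828 <-- minimum
d((-5, -8), (-7, 4)) = 12.1655
d((-5, -8), (3, -7)) = 8.0623
d((-4, -2), (-7, 4)) = 6.7082
d((-4, -2), (3, -7)) = 8.6023
d((-7, 4), (3, -7)) = 14.8661

Closest pair: (-5, -8) and (-4, -2) with distance 6.0828

The closest pair is (-5, -8) and (-4, -2) with Euclidean distance 6.0828. For 4 points, brute-force pairwise comparison is shown above. For large n, the divide-and-conquer algorithm (sort by x, recurse on halves, check the dividing strip) achieves O(n log n).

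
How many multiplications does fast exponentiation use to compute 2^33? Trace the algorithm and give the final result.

Computing 2^33 by squaring (build up from 2^1; each line after the first costs one multiplication):

2^1 = 2
2^2 = (2^1)^2 = 2^2 = 4
2^4 = (2^2)^2 = 4^2 = 16
2^8 = (2^4)^2 = 16^2 = 256
2^16 = (2^8)^2 = 256^2 = 65536
2^32 = (2^16)^2 = 65536^2 = 4294967296
2^33 = 2 * 2^32 = 2 * 4294967296 = 8589934592

Result: 8589934592
Multiplications needed: 6 (6 lines after 2^1)

2^33 = 8589934592. Using exponentiation by squaring, this requires 6 multiplications. The key idea: if the exponent is even, square the half-power; if odd, multiply by the base once.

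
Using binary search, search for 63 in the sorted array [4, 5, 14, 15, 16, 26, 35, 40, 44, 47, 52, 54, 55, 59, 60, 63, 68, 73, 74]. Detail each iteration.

Binary search for 63 in [4, 5, 14, 15, 16, 26, 35, 40, 44, 47, 52, 54, 55, 59, 60, 63, 68, 73, 74]:

lo=0, hi=18, mid=9, arr[mid]=47 -> 47 < 63, search right half
lo=10, hi=18, mid=14, arr[mid]=60 -> 60 < 63, search right half
lo=15, hi=18, mid=16, arr[mid]=68 -> 68 > 63, search left half
lo=15, hi=15, mid=15, arr[mid]=63 -> Found target at index 15!

Binary search finds 63 at index 15 after 4 comparisons. The search repeatedly halves the search space by comparing with the middle element.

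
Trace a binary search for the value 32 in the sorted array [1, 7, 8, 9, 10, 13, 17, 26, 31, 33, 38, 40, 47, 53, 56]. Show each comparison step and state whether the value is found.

Binary search for 32 in [1, 7, 8, 9, 10, 13, 17, 26, 31, 33, 38, 40, 47, 53, 56]:

lo=0, hi=14, mid=7, arr[mid]=26 -> 26 < 32, search right half
lo=8, hi=14, mid=11, arr[mid]=40 -> 40 > 32, search left half
lo=8, hi=10, mid=9, arr[mid]=33 -> 33 > 32, search left half
lo=8, hi=8, mid=8, arr[mid]=31 -> 31 < 32, search right half
lo=9 > hi=8, target 32 not found

Binary search determines that 32 is not in the array after 4 comparisons. The search space was exhausted without finding the target.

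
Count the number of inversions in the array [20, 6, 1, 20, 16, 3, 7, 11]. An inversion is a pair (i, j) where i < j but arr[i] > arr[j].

Finding inversions in [20, 6, 1, 20, 16, 3, 7, 11]:

(0, 1): arr[0]=20 > arr[1]=6
(0, 2): arr[0]=20 > arr[2]=1
(0, 4): arr[0]=20 > arr[4]=16
(0, 5): arr[0]=20 > arr[5]=3
(0, 6): arr[0]=20 > arr[6]=7
(0, 7): arr[0]=20 > arr[7]=11
(1, 2): arr[1]=6 > arr[2]=1
(1, 5): arr[1]=6 > arr[5]=3
(3, 4): arr[3]=20 > arr[4]=16
(3, 5): arr[3]=20 > arr[5]=3
(3, 6): arr[3]=20 > arr[6]=7
(3, 7): arr[3]=20 > arr[7]=11
(4, 5): arr[4]=16 > arr[5]=3
(4, 6): arr[4]=16 > arr[6]=7
(4, 7): arr[4]=16 > arr[7]=11

Total inversions: 15

The array has 15 inversion(s): (0,1), (0,2), (0,4), (0,5), (0,6), (0,7), (1,2), (1,5), (3,4), (3,5), (3,6), (3,7), (4,5), (4,6), (4,7). Each pair (i,j) satisfies i < j and arr[i] > arr[j].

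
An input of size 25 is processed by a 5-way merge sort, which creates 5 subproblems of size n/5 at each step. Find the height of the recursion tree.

For divide and conquer with division factor 5:

Problem sizes at each level:
Level 0: 25
Level 1: 5
Level 2: 1

The root is level 0 and the size-1 base case is level 2 (the tree spans levels 0 through 2, i.e. 3 levels counting the root), so the depth is the number of divisions: log_5(25) = 2

The recursion tree depth is log_5(25) = 2. At each level, the problem size is divided by 5, so it takes 2 divisions to reduce to a base case of size 1. The algorithm makes 5 recursive calls at each level.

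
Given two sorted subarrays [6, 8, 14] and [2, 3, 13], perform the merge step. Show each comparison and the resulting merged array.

Merging process:

Compare 6 vs 2: take 2 from right. Merged: [2]
Compare 6 vs 3: take 3 from right. Merged: [2, 3]
Compare 6 vs 13: take 6 from left. Merged: [2, 3, 6]
Compare 8 vs 13: take 8 from left. Merged: [2, 3, 6, 8]
Compare 14 vs 13: take 13 from right. Merged: [2, 3, 6, 8, 13]
Append remaining from left: [14]. Merged: [2, 3, 6, 8, 13, 14]

Final merged array: [2, 3, 6, 8, 13, 14]
Total comparisons: 5

The merged array is [2, 3, 6, 8, 13, 14], requiring 5 comparisons. The merge step runs in O(n) time where n is the total number of elements.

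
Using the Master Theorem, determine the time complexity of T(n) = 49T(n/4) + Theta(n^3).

Master Theorem for T(n) = 49T(n/4) + O(n^3):

a = 49, b = 4, c = 3
log_b(a) = log_4(49) = 2.8074

Case 3: c = 3 > log_4(49) = 2.8074
T(n) = O(n^3) = O(n^3)

For T(n) = 49T(n/4) + O(n^3): log_4(49) = 2.8074. This is Case 3 of the Master Theorem (c > log_b(a), work dominated by root), giving O(n^3).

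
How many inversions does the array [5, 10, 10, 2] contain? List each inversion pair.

Finding inversions in [5, 10, 10, 2]:

(0, 3): arr[0]=5 > arr[3]=2
(1, 3): arr[1]=10 > arr[3]=2
(2, 3): arr[2]=10 > arr[3]=2

Total inversions: 3

The array has 3 inversion(s): (0,3), (1,3), (2,3). Each pair (i,j) satisfies i < j and arr[i] > arr[j].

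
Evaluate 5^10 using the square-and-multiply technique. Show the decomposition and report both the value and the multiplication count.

Computing 5^10 by squaring (build up from 5^1; each line after the first costs one multiplication):

5^1 = 5
5^2 = (5^1)^2 = 5^2 = 25
5^4 = (5^2)^2 = 25^2 = 625
5^5 = 5 * 5^4 = 5 * 625 = 3125
5^10 = (5^5)^2 = 3125^2 = 9765625

Result: 9765625
Multiplications needed: 4 (4 lines after 5^1)

5^10 = 9765625. Using exponentiation by squaring, this requires 4 multiplications. The key idea: if the exponent is even, square the half-power; if odd, multiply by the base once.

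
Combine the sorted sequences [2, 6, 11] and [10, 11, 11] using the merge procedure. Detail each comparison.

Merging process:

Compare 2 vs 10: take 2 from left. Merged: [2]
Compare 6 vs 10: take 6 from left. Merged: [2, 6]
Compare 11 vs 10: take 10 from right. Merged: [2, 6, 10]
Compare 11 vs 11: take 11 from left. Merged: [2, 6, 10, 11]
Append remaining from right: [11, 11]. Merged: [2, 6, 10, 11, 11, 11]

Final merged array: [2, 6, 10, 11, 11, 11]
Total comparisons: 4

The merged array is [2, 6, 10, 11, 11, 11], requiring 4 comparisons. The merge step runs in O(n) time where n is the total number of elements.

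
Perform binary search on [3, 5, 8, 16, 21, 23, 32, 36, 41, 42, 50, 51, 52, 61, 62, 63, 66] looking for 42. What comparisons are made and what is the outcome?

Binary search for 42 in [3, 5, 8, 16, 21, 23, 32, 36, 41, 42, 50, 51, 52, 61, 62, 63, 66]:

lo=0, hi=16, mid=8, arr[mid]=41 -> 41 < 42, search right half
lo=9, hi=16, mid=12, arr[mid]=52 -> 52 > 42, search left half
lo=9, hi=11, mid=10, arr[mid]=50 -> 50 > 42, search left half
lo=9, hi=9, mid=9, arr[mid]=42 -> Found target at index 9!

Binary search finds 42 at index 9 after 4 comparisons. The search repeatedly halves the search space by comparing with the middle element.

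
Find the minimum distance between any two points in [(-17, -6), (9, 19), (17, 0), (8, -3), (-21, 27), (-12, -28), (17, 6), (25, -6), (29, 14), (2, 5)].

Computing all pairwise distances among 10 points:

d((-17, -6), (9, 19)) = 36.0694
d((-17, -6), (17, 0)) = 34.5254
d((-17, -6), (8, -3)) = 25.1794
d((-17, -6), (-21, 27)) = 33.2415
d((-17, -6), (-12, -28)) = 22.561
d((-17, -6), (17, 6)) = 36.0555
d((-17, -6), (25, -6)) = 42.0
d((-17, -6), (29, 14)) = 50.1597
d((-17, -6), (2, 5)) = 21.9545
d((9, 19), (17, 0)) = 20.6155
d((9, 19), (8, -3)) = 22.0227
d((9, 19), (-21, 27)) = 31.0483
d((9, 19), (-12, -28)) = 51.4782
d((9, 19), (17, 6)) = 15.2643
d((9, 19), (25, -6)) = 29.6816
d((9, 19), (29, 14)) = 20.6155
d((9, 19), (2, 5)) = 15.6525
d((17, 0), (8, -3)) = 9.4868
d((17, 0), (-21, 27)) = 46.6154
d((17, 0), (-12, -28)) = 40.3113
d((17, 0), (17, 6)) = 6.0 <-- minimum
d((17, 0), (25, -6)) = 10.0
d((17, 0), (29, 14)) = 18.4391
d((17, 0), (2, 5)) = 15.8114
d((8, -3), (-21, 27)) = 41.7253
d((8, -3), (-12, -28)) = 32.0156
d((8, -3), (17, 6)) = 12.7279
d((8, -3), (25, -6)) = 17.2627
d((8, -3), (29, 14)) = 27.0185
d((8, -3), (2, 5)) = 10.0
d((-21, 27), (-12, -28)) = 55.7315
d((-21, 27), (17, 6)) = 43.4166
d((-21, 27), (25, -6)) = 56.6127
d((-21, 27), (29, 14)) = 51.6624
d((-21, 27), (2, 5)) = 31.8277
d((-12, -28), (17, 6)) = 44.6878
d((-12, -28), (25, -6)) = 43.0465
d((-12, -28), (29, 14)) = 58.6941
d((-12, -28), (2, 5)) = 35.8469
d((17, 6), (25, -6)) = 14.4222
d((17, 6), (29, 14)) = 14.4222
d((17, 6), (2, 5)) = 15.0333
d((25, -6), (29, 14)) = 20.3961
d((25, -6), (2, 5)) = 25.4951
d((29, 14), (2, 5)) = 28.4605

Closest pair: (17, 0) and (17, 6) with distance 6.0

The closest pair is (17, 0) and (17, 6) with Euclidean distance 6.0. For 10 points, brute-force pairwise comparison is shown above. For large n, the divide-and-conquer algorithm (sort by x, recurse on halves, check the dividing strip) achieves O(n log n).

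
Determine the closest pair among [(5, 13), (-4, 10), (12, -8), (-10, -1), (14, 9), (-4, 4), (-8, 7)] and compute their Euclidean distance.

Computing all pairwise distances among 7 points:

d((5, 13), (-4, 10)) = 9.4868
d((5, 13), (12, -8)) = 22.1359
d((5, 13), (-10, -1)) = 20.5183
d((5, 13), (14, 9)) = 9.8489
d((5, 13), (-4, 4)) = 12.7279
d((5, 13), (-8, 7)) = 14.3178
d((-4, 10), (12, -8)) = 24.0832
d((-4, 10), (-10, -1)) = 12.53
d((-4, 10), (14, 9)) = 18.0278
d((-4, 10), (-4, 4)) = 6.0
d((-4, 10), (-8, 7)) = 5.0 <-- minimum
d((12, -8), (-10, -1)) = 23.0868
d((12, -8), (14, 9)) = 17.1172
d((12, -8), (-4, 4)) = 20.0
d((12, -8), (-8, 7)) = 25.0
d((-10, -1), (14, 9)) = 26.0
d((-10, -1), (-4, 4)) = 7.8102
d((-10, -1), (-8, 7)) = 8.2462
d((14, 9), (-4, 4)) = 18.6815
d((14, 9), (-8, 7)) = 22.0907
d((-4, 4), (-8, 7)) = 5.0 <-- minimum

Minimum distance: 5.0 (tie among 2 pairs: (-4, 10) and (-8, 7); (-4, 4) and (-8, 7))

The minimum Euclidean distance is 5.0. There is a tie: 2 pairs achieve this minimum — (-4, 10) and (-8, 7); (-4, 4) and (-8, 7). Any of these is a valid closest pair. For 7 points, brute-force pairwise comparison is shown above. For large n, the divide-and-conquer algorithm (sort by x, recurse on halves, check the dividing strip) achieves O(n log n).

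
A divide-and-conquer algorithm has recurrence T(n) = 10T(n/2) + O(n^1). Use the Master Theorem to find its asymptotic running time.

Master Theorem for T(n) = 10T(n/2) + O(n^1):

a = 10, b = 2, c = 1
log_b(a) = log_2(10) = 3.3219

Case 1: c = 1 < log_2(10) = 3.3219
T(n) = O(n^(log_2 10))

For T(n) = 10T(n/2) + O(n^1): log_2(10) = 3.3219. This is Case 1 of the Master Theorem (c < log_b(a), work dominated by leaves), giving O(n^(log_2 10)).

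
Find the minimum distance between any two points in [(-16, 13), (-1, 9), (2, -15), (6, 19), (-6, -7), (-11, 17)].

Computing all pairwise distances among 6 points:

d((-16, 13), (-1, 9)) = 15.5242
d((-16, 13), (2, -15)) = 33.2866
d((-16, 13), (6, 19)) = 22.8035
d((-16, 13), (-6, -7)) = 22.3607
d((-16, 13), (-11, 17)) = 6.4031 <-- minimum
d((-1, 9), (2, -15)) = 24.1868
d((-1, 9), (6, 19)) = 12.2066
d((-1, 9), (-6, -7)) = 16.7631
d((-1, 9), (-11, 17)) = 12.8062
d((2, -15), (6, 19)) = 34.2345
d((2, -15), (-6, -7)) = 11.3137
d((2, -15), (-11, 17)) = 34.5398
d((6, 19), (-6, -7)) = 28.6356
d((6, 19), (-11, 17)) = 17.1172
d((-6, -7), (-11, 17)) = 24.5153

Closest pair: (-16, 13) and (-11, 17) with distance 6.4031

The closest pair is (-16, 13) and (-11, 17) with Euclidean distance 6.4031. For 6 points, brute-force pairwise comparison is shown above. For large n, the divide-and-conquer algorithm (sort by x, recurse on halves, check the dividing strip) achieves O(n log n).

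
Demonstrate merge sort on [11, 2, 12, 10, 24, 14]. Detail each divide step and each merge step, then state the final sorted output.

Merge sort trace:

Split: [11, 2, 12, 10, 24, 14] -> [11, 2, 12] and [10, 24, 14]
  Split: [11, 2, 12] -> [11] and [2, 12]
    Split: [2, 12] -> [2] and [12]
    Merge: [2] + [12] -> [2, 12]
  Merge: [11] + [2, 12] -> [2, 11, 12]
  Split: [10, 24, 14] -> [10] and [24, 14]
    Split: [24, 14] -> [24] and [14]
    Merge: [24] + [14] -> [14, 24]
  Merge: [10] + [14, 24] -> [10, 14, 24]
Merge: [2, 11, 12] + [10, 14, 24] -> [2, 10, 11, 12, 14, 24]

Final sorted array: [2, 10, 11, 12, 14, 24]

The merge sort proceeds by recursively splitting the array and merging sorted halves.
After all merges, the sorted array is [2, 10, 11, 12, 14, 24].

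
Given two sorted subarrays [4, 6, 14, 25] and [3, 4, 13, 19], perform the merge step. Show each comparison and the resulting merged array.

Merging process:

Compare 4 vs 3: take 3 from right. Merged: [3]
Compare 4 vs 4: take 4 from left. Merged: [3, 4]
Compare 6 vs 4: take 4 from right. Merged: [3, 4, 4]
Compare 6 vs 13: take 6 from left. Merged: [3, 4, 4, 6]
Compare 14 vs 13: take 13 from right. Merged: [3, 4, 4, 6, 13]
Compare 14 vs 19: take 14 from left. Merged: [3, 4, 4, 6, 13, 14]
Compare 25 vs 19: take 19 from right. Merged: [3, 4, 4, 6, 13, 14, 19]
Append remaining from left: [25]. Merged: [3, 4, 4, 6, 13, 14, 19, 25]

Final merged array: [3, 4, 4, 6, 13, 14, 19, 25]
Total comparisons: 7

The merged array is [3, 4, 4, 6, 13, 14, 19, 25], requiring 7 comparisons. The merge step runs in O(n) time where n is the total number of elements.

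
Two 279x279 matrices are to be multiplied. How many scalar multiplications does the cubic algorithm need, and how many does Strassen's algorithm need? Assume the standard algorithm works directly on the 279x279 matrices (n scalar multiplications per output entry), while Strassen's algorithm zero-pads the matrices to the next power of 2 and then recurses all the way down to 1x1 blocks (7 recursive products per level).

Matrix multiplication for 279x279 matrices:

Strassen's algorithm requires power-of-2 dimensions. Pad 279x279 to 512x512 (next power of 2).

Standard algorithm: 279^3 = 21717639 multiplications
Strassen's algorithm: 7^(log2(512)) = 7^9 = 40353607 multiplications
Difference: 21717639 - 40353607 = -18635968 (Strassen uses MORE here due to padding overhead — for small or just-over-power-of-2 n, padding can outweigh the per-level savings)

Standard: 21717639 multiplications (279^3). Strassen: 40353607 multiplications (7^9, after padding to 512x512). Strassen reduces 8 recursive multiplications to 7 at each level.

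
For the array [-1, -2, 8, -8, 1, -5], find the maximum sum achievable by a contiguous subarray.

Using Kadane's algorithm on [-1, -2, 8, -8, 1, -5]:

Scanning through the array:
Position 1 (value -2): max_ending_here = -2, max_so_far = -1
Position 2 (value 8): max_ending_here = 8, max_so_far = 8
Position 3 (value -8): max_ending_here = 0, max_so_far = 8
Position 4 (value 1): max_ending_here = 1, max_so_far = 8
Position 5 (value -5): max_ending_here = -4, max_so_far = 8

Maximum subarray: [8]
Maximum sum: 8

The maximum subarray is [8] with sum 8. This subarray runs from index 2 to index 2.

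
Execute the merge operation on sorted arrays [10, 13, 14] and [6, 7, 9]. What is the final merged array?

Merging process:

Compare 10 vs 6: take 6 from right. Merged: [6]
Compare 10 vs 7: take 7 from right. Merged: [6, 7]
Compare 10 vs 9: take 9 from right. Merged: [6, 7, 9]
Append remaining from left: [10, 13, 14]. Merged: [6, 7, 9, 10, 13, 14]

Final merged array: [6, 7, 9, 10, 13, 14]
Total comparisons: 3

The merged array is [6, 7, 9, 10, 13, 14], requiring 3 comparisons. The merge step runs in O(n) time where n is the total number of elements.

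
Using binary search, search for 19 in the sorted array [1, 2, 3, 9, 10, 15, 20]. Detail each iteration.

Binary search for 19 in [1, 2, 3, 9, 10, 15, 20]:

lo=0, hi=6, mid=3, arr[mid]=9 -> 9 < 19, search right half
lo=4, hi=6, mid=5, arr[mid]=15 -> 15 < 19, search right half
lo=6, hi=6, mid=6, arr[mid]=20 -> 20 > 19, search left half
lo=6 > hi=5, target 19 not found

Binary search determines that 19 is not in the array after 3 comparisons. The search space was exhausted without finding the target.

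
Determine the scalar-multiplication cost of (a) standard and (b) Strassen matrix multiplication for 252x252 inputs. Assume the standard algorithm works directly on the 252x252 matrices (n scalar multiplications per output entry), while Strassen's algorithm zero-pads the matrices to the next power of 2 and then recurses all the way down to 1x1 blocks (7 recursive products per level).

Matrix multiplication for 252x252 matrices:

Strassen's algorithm requires power-of-2 dimensions. Pad 252x252 to 256x256 (next power of 2).

Standard algorithm: 252^3 = 16003008 multiplications
Strassen's algorithm: 7^(log2(256)) = 7^8 = 5764801 multiplications
Savings: 16003008 - 5764801 = 10238207 multiplications

Standard: 16003008 multiplications (252^3). Strassen: 5764801 multiplications (7^8, after padding to 256x256). Strassen reduces 8 recursive multiplications to 7 at each level.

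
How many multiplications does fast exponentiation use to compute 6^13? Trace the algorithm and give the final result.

Computing 6^13 by squaring (build up from 6^1; each line after the first costs one multiplication):

6^1 = 6
6^2 = (6^1)^2 = 6^2 = 36
6^3 = 6 * 6^2 = 6 * 36 = 216
6^6 = (6^3)^2 = 216^2 = 46656
6^12 = (6^6)^2 = 46656^2 = 2176782336
6^13 = 6 * 6^12 = 6 * 2176782336 = 13060694016

Result: 13060694016
Multiplications needed: 5 (5 lines after 6^1)

6^13 = 13060694016. Using exponentiation by squaring, this requires 5 multiplications. The key idea: if the exponent is even, square the half-power; if odd, multiply by the base once.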